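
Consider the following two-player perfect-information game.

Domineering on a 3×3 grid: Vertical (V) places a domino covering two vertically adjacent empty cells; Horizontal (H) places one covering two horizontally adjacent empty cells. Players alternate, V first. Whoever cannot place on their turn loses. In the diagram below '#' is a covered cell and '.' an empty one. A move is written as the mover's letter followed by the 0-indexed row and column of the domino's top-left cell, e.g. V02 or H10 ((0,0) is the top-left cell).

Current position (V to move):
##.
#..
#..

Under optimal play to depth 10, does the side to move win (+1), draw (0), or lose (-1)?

[##./#../#..] V move#1: V02:-1/###/#.#/#.., V11:+1/##./##./##.*, V12:+1/##./#.#/#.#
[##./##./##.] end (terminal -1, H#2); searched ##./#../#.. to 10

value(##./#../#.., V) = +1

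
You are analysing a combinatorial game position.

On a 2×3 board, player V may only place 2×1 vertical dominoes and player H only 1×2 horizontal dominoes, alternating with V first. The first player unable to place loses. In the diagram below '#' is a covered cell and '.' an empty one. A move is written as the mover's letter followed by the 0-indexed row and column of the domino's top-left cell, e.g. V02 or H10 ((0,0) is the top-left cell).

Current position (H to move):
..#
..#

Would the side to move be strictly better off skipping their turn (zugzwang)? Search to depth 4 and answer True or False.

ply 1, H at ..#/..# | H00=+1→###/..#*; H10=+1→..#/###
ply 2: ###/..# is terminal -1 (V); from ..#/..# depth 4
pass branch (V moves first from the same position):
  | ply 1, V at ..#/..# | V00=+1→#.#/#.#*; V01=+1→.##/.##
  | ply 2: #.#/#.# is terminal -1 (H); from ..#/..# depth 4
H moving scores +1; H passing scores -1

zugzwang(..#/..#, H) = False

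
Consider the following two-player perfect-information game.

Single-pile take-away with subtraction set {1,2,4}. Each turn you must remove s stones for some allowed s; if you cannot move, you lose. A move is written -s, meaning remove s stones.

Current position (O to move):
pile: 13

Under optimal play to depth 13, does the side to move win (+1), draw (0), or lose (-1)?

[13] O move#1: -1:+1/12*, -2:-1/11, -4:+1/9
[12] X move#2: -1:-1/11*, -2:-1/10, -4:-1/8
[11] O move#3: -1:-1/10, -2:+1/9*, -4:-1/7
[9] X move#4: -1:-1/8*, -2:-1/7, -4:-1/5
[8] O move#5: -1:-1/7, -2:+1/6*, -4:-1/4
[6] X move#6: -1:-1/5*, -2:-1/4, -4:-1/2
[5] O move#7: -1:-1/4, -2:+1/3*, -4:-1/1
[3] X move#8: -1:-1/2*, -2:-1/1
[2] O move#9: -1:-1/1, -2:+1/0*
[0] end (terminal -1, X#10); searched 13 to 13

value(13, O) = +1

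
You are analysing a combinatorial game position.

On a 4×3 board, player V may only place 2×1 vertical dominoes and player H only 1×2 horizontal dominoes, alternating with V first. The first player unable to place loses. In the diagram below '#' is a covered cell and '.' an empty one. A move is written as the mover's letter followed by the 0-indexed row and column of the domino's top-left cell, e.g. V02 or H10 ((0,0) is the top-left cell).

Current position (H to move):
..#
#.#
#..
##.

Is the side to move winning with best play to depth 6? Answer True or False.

ply 1, H at ..#/#.#/#../##. | H00=-1→###/#.#/#../##.*; H21=-1→..#/#.#/###/##.
ply 2, V at ###/#.#/#../##. | V11=+1→###/###/##./##.*; V22=+1→###/#.#/#.#/###
ply 3: ###/###/##./##. is terminal -1 (H); from ..#/#.#/#../##. depth 6

H winning at [..#/#.#/#../##.]: False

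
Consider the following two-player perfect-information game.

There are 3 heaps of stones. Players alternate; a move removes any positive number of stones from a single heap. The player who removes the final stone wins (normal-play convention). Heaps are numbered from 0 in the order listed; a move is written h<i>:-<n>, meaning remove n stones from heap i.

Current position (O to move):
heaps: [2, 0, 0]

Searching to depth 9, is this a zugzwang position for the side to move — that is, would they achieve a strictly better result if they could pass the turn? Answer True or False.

p1 O@[(2,0,0)]: h0:-1[(1,0,0)]-1 h0:-2[(0,0,0)]+1*
p2 X@[(0,0,0)] terminal -1; root [(2,0,0)] d9
pass branch (X moves first from the same position):
  | p1 X@[(2,0,0)]: h0:-1[(1,0,0)]-1 h0:-2[(0,0,0)]+1*
  | p2 O@[(0,0,0)] terminal -1; root [(2,0,0)] d9
O moving scores +1; O passing scores -1

zugzwang((2,0,0), O) = False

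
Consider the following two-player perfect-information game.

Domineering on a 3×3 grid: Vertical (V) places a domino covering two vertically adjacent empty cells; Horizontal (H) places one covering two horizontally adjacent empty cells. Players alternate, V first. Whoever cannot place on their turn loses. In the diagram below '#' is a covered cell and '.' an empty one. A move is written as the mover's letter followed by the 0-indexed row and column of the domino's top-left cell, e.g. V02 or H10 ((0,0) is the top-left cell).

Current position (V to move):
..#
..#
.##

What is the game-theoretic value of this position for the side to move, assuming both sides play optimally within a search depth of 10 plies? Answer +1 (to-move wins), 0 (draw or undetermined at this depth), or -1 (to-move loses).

value(..#/..#/.##, V) = +1

ply 1, V at ..#/..#/.## | V00=+1→#.#/#.#/.##*; V01=+1→.##/.##/.##; V10=-1→..#/#.#/###
ply 2: #.#/#.#/.## is terminal -1 (H); from ..#/..#/.## depth 10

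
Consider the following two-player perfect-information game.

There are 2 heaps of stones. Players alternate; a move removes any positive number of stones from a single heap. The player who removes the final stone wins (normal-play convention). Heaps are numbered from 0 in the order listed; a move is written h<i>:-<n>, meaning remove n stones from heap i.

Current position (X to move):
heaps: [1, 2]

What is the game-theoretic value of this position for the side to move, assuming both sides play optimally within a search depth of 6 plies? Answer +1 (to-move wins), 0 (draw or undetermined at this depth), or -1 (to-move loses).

value((1,2), X) = +1

[(1,2)] X move#1: h0:-1:-1/(0,2), h1:-1:+1/(1,1)*, h1:-2:-1/(1,0)
[(1,1)] O move#2: h0:-1:-1/(0,1)*, h1:-1:-1/(1,0)
[(0,1)] X move#3: h1:-1:+1/(0,0)*
[(0,0)] end (terminal -1, O#4); searched (1,2) to 6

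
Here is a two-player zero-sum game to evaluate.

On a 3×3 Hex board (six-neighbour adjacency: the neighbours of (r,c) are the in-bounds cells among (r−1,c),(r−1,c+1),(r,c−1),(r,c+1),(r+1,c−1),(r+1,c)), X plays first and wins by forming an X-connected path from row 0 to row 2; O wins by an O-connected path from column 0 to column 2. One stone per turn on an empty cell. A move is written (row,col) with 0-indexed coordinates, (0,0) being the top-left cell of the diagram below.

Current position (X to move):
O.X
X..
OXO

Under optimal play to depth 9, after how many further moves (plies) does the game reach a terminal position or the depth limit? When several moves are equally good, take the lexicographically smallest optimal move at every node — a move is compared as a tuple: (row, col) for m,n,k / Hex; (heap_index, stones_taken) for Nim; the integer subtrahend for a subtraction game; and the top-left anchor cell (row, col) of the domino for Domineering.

PV length from [O.X/X../OXO]: 3 plies

[O.X/X../OXO] X move#1: (0,1):+1/OXX/X../OXO*, (1,1):+1/O.X/XX./OXO, (1,2):+1/O.X/X.X/OXO
[OXX/X../OXO] O move#2: (1,1):-1/OXX/XO./OXO*, (1,2):-1/OXX/X.O/OXO
[OXX/XO./OXO] X move#3: (1,2):+1/OXX/XOX/OXO*
[OXX/XOX/OXO] end (terminal -1, O#4); searched O.X/X../OXO to 9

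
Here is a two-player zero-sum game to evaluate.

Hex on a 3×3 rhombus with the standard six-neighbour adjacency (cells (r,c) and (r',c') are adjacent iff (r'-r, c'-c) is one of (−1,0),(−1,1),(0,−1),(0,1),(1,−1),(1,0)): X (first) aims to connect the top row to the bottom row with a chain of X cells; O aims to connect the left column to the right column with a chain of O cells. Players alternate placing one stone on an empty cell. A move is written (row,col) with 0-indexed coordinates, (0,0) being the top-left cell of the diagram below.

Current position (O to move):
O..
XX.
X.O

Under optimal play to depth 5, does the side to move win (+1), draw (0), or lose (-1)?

value(O../XX./X.O, O) = -1

ply 1, O at O../XX./X.O | (0,1)=-1→OO./XX./X.O*; (0,2)=-1→O.O/XX./X.O; (1,2)=-1→O../XXO/X.O; (2,1)=-1→O../XX./XOO
ply 2, X at OO./XX./X.O | (0,2)=+1→OOX/XX./X.O*; (1,2)=-1→OO./XXX/X.O; (2,1)=-1→OO./XX./XXO
ply 3: OOX/XX./X.O is terminal -1 (O); from O../XX./X.O depth 5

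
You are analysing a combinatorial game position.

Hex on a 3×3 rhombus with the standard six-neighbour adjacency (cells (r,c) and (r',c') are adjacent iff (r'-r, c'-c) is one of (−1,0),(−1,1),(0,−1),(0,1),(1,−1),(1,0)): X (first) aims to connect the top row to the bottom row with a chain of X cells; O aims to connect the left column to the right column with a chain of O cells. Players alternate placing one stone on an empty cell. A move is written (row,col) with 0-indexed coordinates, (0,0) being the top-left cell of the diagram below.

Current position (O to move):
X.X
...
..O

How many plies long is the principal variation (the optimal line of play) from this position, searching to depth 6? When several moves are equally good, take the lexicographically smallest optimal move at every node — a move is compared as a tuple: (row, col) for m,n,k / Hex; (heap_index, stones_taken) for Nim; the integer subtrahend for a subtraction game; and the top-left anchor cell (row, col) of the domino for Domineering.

PV length from [X.X/.../..O]: 5 plies

ply 1, O at X.X/.../..O | (0,1)=-1→XOX/.../..O; (1,0)=-1→X.X/O../..O; (1,1)=+1→X.X/.O./..O*; (1,2)=-1→X.X/..O/..O; (2,0)=-1→X.X/.../O.O; (2,1)=-1→X.X/.../.OO
ply 2, X at X.X/.O./..O | (0,1)=-1→XXX/.O./..O*; (1,0)=-1→X.X/XO./..O; (1,2)=-1→X.X/.OX/..O; (2,0)=-1→X.X/.O./X.O; (2,1)=-1→X.X/.O./.XO
ply 3, O at XXX/.O./..O | (1,0)=+1→XXX/OO./..O*; (1,2)=+1→XXX/.OO/..O; (2,0)=+1→XXX/.O./O.O; (2,1)=+1→XXX/.O./.OO
ply 4, X at XXX/OO./..O | (1,2)=-1→XXX/OOX/..O*; (2,0)=-1→XXX/OO./X.O; (2,1)=-1→XXX/OO./.XO
ply 5, O at XXX/OOX/..O | (2,0)=-1→XXX/OOX/O.O; (2,1)=+1→XXX/OOX/.OO*
ply 6: XXX/OOX/.OO is terminal -1 (X); from X.X/.../..O depth 6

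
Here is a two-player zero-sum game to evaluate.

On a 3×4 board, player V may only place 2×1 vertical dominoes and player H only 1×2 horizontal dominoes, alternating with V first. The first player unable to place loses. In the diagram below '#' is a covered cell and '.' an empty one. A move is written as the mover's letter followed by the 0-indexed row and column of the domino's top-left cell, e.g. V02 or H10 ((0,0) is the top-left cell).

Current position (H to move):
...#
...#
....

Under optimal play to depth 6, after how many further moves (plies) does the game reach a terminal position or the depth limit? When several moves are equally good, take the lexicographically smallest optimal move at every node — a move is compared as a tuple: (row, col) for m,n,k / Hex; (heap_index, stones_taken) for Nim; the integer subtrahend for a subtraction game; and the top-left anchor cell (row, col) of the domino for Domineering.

[...#/...#/....] H move#1: H00:-1/##.#/...#/...., H01:-1/.###/...#/...., H10:+1/...#/##.#/....*, H11:+1/...#/.###/...., H20:-1/...#/...#/##.., H21:-1/...#/...#/.##., H22:-1/...#/...#/..##
[...#/##.#/....] V move#2: V02:-1/..##/####/....*, V12:-1/...#/####/..#.
[..##/####/....] H move#3: H00:+1/####/####/....*, H20:+1/..##/####/##.., H21:+1/..##/####/.##., H22:+1/..##/####/..##
[####/####/....] end (terminal -1, V#4); searched ...#/...#/.... to 6

PV length from [...#/...#/....]: 3 plies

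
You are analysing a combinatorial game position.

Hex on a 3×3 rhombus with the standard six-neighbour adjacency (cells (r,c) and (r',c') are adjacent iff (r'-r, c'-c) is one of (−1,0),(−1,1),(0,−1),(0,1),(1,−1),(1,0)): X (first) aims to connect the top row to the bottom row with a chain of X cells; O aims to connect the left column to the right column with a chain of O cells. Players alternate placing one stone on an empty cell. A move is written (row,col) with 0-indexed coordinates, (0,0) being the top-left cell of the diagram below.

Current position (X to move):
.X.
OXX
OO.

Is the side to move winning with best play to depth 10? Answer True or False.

p1 X@[.X./OXX/OO.]: (0,0)[XX./OXX/OO.]-1 (0,2)[.XX/OXX/OO.]-1 (2,2)[.X./OXX/OOX]+1*
p2 O@[.X./OXX/OOX] terminal -1; root [.X./OXX/OO.] d10

X winning at [.X./OXX/OO.]: True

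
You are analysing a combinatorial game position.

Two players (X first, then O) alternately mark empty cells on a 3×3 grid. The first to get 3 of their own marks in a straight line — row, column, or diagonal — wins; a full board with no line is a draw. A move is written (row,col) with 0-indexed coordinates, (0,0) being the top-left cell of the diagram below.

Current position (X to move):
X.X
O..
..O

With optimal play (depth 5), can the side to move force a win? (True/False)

ply 1, X at X.X/O../..O | (0,1)=+1→XXX/O../..O*; (1,1)=+1→X.X/OX./..O; (1,2)=+0→X.X/O.X/..O; (2,0)=+1→X.X/O../X.O; (2,1)=+0→X.X/O../.XO
ply 2: XXX/O../..O is terminal -1 (O); from X.X/O../..O depth 5

X winning at [X.X/O../..O]: True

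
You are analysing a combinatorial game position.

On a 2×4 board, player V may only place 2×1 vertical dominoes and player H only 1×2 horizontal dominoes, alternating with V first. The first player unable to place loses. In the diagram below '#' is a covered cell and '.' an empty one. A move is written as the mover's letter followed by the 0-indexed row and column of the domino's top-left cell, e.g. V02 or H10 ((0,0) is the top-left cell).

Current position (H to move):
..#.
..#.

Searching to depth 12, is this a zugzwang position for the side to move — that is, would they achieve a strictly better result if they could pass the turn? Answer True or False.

ply 1, H at ..#./..#. | H00=+1→###./..#.*; H10=+1→..#./###.
ply 2, V at ###./..#. | V03=-1→####/..##*
ply 3, H at ####/..## | H10=+1→####/####*
ply 4: ####/#### is terminal -1 (V); from ..#./..#. depth 12
suppose H passes — search the same position with V to move:
pass> ply 1, V at ..#./..#. | V00=+1→#.#./#.#.*; V01=+1→.##./.##.; V03=-1→..##/..##
pass> ply 2: #.#./#.#. is terminal -1 (H); from ..#./..#. depth 12
for H: play +1, pass -1

zugzwang(..#./..#., H) = False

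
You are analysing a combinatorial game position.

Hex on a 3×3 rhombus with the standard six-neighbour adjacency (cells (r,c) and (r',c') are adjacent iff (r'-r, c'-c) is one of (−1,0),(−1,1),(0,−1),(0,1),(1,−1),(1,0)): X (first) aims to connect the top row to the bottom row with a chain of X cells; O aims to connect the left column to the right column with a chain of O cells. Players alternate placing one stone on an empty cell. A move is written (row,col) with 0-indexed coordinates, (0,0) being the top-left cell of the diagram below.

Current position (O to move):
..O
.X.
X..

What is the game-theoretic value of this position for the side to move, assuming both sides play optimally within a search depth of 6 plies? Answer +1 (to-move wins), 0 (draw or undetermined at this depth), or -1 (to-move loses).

p1 O@[..O/.X./X..]: (0,0)[O.O/.X./X..]-1 (0,1)[.OO/.X./X..]+1* (1,0)[..O/OX./X..]-1 (1,2)[..O/.XO/X..]-1 (2,1)[..O/.X./XO.]-1 (2,2)[..O/.X./X.O]-1
p2 X@[.OO/.X./X..]: (0,0)[XOO/.X./X..]-1* (1,0)[.OO/XX./X..]-1 (1,2)[.OO/.XX/X..]-1 (2,1)[.OO/.X./XX.]-1 (2,2)[.OO/.X./X.X]-1
p3 O@[XOO/.X./X..]: (1,0)[XOO/OX./X..]+1* (1,2)[XOO/.XO/X..]-1 (2,1)[XOO/.X./XO.]-1 (2,2)[XOO/.X./X.O]-1
p4 X@[XOO/OX./X..] terminal -1; root [..O/.X./X..] d6

value(..O/.X./X.., O) = +1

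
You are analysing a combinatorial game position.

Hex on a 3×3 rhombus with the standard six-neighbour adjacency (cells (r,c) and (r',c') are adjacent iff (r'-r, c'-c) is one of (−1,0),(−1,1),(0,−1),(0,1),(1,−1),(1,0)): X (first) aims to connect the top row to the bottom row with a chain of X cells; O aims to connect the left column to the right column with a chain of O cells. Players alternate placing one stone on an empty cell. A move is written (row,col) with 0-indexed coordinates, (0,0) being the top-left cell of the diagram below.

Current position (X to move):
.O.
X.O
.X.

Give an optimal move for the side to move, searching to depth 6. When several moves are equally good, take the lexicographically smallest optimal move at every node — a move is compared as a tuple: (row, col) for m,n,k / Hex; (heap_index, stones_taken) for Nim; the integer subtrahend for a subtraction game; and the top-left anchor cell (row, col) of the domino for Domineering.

X's best at [.O./X.O/.X.]: (0,0)

[.O./X.O/.X.] X move#1: (0,0):+1/XO./X.O/.X.*, (0,2):-1/.OX/X.O/.X., (1,1):+1/.O./XXO/.X., (2,0):-1/.O./X.O/XX., (2,2):-1/.O./X.O/.XX
[XO./X.O/.X.] O move#2: (0,2):-1/XOO/X.O/.X.*, (1,1):-1/XO./XOO/.X., (2,0):-1/XO./X.O/OX., (2,2):-1/XO./X.O/.XO
[XOO/X.O/.X.] X move#3: (1,1):+1/XOO/XXO/.X.*, (2,0):+1/XOO/X.O/XX., (2,2):+1/XOO/X.O/.XX
[XOO/XXO/.X.] end (terminal -1, O#4); searched .O./X.O/.X. to 6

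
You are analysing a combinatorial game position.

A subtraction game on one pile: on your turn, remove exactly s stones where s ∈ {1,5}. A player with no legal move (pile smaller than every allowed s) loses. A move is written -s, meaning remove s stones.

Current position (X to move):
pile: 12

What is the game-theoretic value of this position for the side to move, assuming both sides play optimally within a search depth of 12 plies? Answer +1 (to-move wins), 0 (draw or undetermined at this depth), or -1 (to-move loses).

value(12, X) = -1

p1 X@[12]: -1[11]-1* -5[7]-1
p2 O@[11]: -1[10]+1* -5[6]+1
p3 X@[10]: -1[9]-1* -5[5]-1
p4 O@[9]: -1[8]+1* -5[4]+1
p5 X@[8]: -1[7]-1* -5[3]-1
p6 O@[7]: -1[6]+1* -5[2]+1
p7 X@[6]: -1[5]-1* -5[1]-1
p8 O@[5]: -1[4]+1* -5[0]+1
p9 X@[4]: -1[3]-1*
p10 O@[3]: -1[2]+1*
p11 X@[2]: -1[1]-1*
p12 O@[1]: -1[0]+1*
p13 X@[0] terminal -1; root [12] d12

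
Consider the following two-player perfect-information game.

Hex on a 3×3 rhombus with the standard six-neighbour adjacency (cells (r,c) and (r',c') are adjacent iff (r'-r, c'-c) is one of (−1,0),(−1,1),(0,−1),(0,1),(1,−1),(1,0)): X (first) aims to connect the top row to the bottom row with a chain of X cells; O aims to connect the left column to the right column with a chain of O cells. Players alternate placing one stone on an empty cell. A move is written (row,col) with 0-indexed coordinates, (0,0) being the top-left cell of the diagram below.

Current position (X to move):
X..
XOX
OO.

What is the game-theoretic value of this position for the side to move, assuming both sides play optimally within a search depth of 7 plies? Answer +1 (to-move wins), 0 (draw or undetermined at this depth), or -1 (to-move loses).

value(X../XOX/OO., X) = -1

p1 X@[X../XOX/OO.]: (0,1)[XX./XOX/OO.]-1* (0,2)[X.X/XOX/OO.]-1 (2,2)[X../XOX/OOX]-1
p2 O@[XX./XOX/OO.]: (0,2)[XXO/XOX/OO.]+1* (2,2)[XX./XOX/OOO]+1
p3 X@[XXO/XOX/OO.] terminal -1; root [X../XOX/OO.] d7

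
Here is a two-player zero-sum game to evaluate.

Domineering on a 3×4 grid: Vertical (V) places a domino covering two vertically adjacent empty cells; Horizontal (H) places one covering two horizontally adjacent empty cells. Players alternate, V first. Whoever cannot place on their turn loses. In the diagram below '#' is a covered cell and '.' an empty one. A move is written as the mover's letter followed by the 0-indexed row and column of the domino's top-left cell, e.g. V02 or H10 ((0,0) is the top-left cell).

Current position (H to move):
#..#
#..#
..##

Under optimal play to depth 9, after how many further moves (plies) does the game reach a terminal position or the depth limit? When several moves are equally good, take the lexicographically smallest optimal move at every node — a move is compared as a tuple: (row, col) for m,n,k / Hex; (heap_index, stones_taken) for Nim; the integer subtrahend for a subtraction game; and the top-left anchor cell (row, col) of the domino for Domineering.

PV length from [#..#/#..#/..##]: 1 ply

p1 H@[#..#/#..#/..##]: H01[####/#..#/..##]-1 H11[#..#/####/..##]+1* H20[#..#/#..#/####]-1
p2 V@[#..#/####/..##] terminal -1; root [#..#/#..#/..##] d9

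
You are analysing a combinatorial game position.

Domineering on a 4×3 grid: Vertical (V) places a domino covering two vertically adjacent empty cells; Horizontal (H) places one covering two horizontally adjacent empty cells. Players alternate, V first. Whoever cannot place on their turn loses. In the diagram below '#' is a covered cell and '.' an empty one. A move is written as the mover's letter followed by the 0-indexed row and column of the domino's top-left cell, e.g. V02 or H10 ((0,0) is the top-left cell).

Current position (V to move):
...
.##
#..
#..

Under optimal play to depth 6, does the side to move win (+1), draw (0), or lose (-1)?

value(.../.##/#../#.., V) = +1

ply 1, V at .../.##/#../#.. | V00=-1→#../###/#../#..; V21=+1→.../.##/##./##.*; V22=+1→.../.##/#.#/#.#
ply 2, H at .../.##/##./##. | H00=-1→##./.##/##./##.*; H01=-1→.##/.##/##./##.
ply 3, V at ##./.##/##./##. | V22=+1→##./.##/###/###*
ply 4: ##./.##/###/### is terminal -1 (H); from .../.##/#../#.. depth 6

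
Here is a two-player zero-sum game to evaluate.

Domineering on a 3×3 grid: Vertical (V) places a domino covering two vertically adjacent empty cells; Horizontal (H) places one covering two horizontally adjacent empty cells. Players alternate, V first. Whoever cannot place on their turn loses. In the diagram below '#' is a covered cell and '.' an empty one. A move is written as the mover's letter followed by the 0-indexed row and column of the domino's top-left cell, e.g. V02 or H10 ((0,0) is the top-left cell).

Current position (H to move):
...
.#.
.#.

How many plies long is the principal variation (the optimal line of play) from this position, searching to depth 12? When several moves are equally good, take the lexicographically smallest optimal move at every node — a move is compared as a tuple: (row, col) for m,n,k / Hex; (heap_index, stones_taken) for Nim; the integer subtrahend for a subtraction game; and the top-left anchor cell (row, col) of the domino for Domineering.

p1 H@[.../.#./.#.]: H00[##./.#./.#.]-1* H01[.##/.#./.#.]-1
p2 V@[##./.#./.#.]: V02[###/.##/.#.]+1* V10[##./##./##.]+1 V12[##./.##/.##]+1
p3 H@[###/.##/.#.] terminal -1; root [.../.#./.#.] d12

PV length from [.../.#./.#.]: 2 plies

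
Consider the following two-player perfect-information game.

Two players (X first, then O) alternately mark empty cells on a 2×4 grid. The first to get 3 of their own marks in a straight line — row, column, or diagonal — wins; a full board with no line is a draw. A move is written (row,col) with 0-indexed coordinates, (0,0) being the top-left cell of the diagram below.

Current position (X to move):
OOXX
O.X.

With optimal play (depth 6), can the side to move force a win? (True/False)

X winning at [OOXX/O.X.]: False

ply 1, X at OOXX/O.X. | (1,1)=+0→OOXX/OXX.*; (1,3)=+0→OOXX/O.XX
ply 2, O at OOXX/OXX. | (1,3)=+0→OOXX/OXXO*
ply 3: OOXX/OXXO is terminal +0 (X); from OOXX/O.X. depth 6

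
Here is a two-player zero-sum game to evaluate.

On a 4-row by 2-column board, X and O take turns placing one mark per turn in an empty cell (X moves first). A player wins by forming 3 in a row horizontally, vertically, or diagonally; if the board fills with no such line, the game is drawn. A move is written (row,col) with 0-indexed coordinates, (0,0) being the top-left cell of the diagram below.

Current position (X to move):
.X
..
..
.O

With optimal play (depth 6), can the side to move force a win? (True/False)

X winning at [.X/../../.O]: False

[.X/../../.O] X move#1: (0,0):+0/XX/../../.O*, (1,0):+0/.X/X./../.O, (1,1):+0/.X/.X/../.O, (2,0):+0/.X/../X./.O, (2,1):+0/.X/../.X/.O, (3,0):+0/.X/../../XO
[XX/../../.O] O move#2: (1,0):+0/XX/O./../.O*, (1,1):+0/XX/.O/../.O, (2,0):+0/XX/../O./.O, (2,1):+0/XX/../.O/.O, (3,0):+0/XX/../../OO
[XX/O./../.O] X move#3: (1,1):+0/XX/OX/../.O*, (2,0):+0/XX/O./X./.O, (2,1):+0/XX/O./.X/.O, (3,0):+0/XX/O./../XO
[XX/OX/../.O] O move#4: (2,0):-1/XX/OX/O./.O, (2,1):+0/XX/OX/.O/.O*, (3,0):-1/XX/OX/../OO
[XX/OX/.O/.O] X move#5: (2,0):+0/XX/OX/XO/.O*, (3,0):+0/XX/OX/.O/XO
[XX/OX/XO/.O] O move#6: (3,0):+0/XX/OX/XO/OO*
[XX/OX/XO/OO] end (terminal +0, X#7); searched .X/../../.O to 6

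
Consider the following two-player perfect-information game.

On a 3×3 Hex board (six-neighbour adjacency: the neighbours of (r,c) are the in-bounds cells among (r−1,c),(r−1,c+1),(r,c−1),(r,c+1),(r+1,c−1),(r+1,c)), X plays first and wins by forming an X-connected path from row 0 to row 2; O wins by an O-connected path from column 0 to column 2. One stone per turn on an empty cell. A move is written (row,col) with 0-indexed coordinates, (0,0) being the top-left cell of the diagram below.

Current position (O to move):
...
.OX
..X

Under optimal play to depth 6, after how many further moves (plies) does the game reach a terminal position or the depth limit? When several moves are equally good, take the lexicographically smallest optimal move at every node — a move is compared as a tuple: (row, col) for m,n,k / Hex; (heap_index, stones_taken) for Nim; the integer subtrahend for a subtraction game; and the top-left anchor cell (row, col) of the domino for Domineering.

PV length from [.../.OX/..X]: 5 plies

p1 O@[.../.OX/..X]: (0,0)[O../.OX/..X]-1 (0,1)[.O./.OX/..X]-1 (0,2)[..O/.OX/..X]+1* (1,0)[.../OOX/..X]-1 (2,0)[.../.OX/O.X]-1 (2,1)[.../.OX/.OX]-1
p2 X@[..O/.OX/..X]: (0,0)[X.O/.OX/..X]-1* (0,1)[.XO/.OX/..X]-1 (1,0)[..O/XOX/..X]-1 (2,0)[..O/.OX/X.X]-1 (2,1)[..O/.OX/.XX]-1
p3 O@[X.O/.OX/..X]: (0,1)[XOO/.OX/..X]+1* (1,0)[X.O/OOX/..X]+1 (2,0)[X.O/.OX/O.X]+1 (2,1)[X.O/.OX/.OX]+1
p4 X@[XOO/.OX/..X]: (1,0)[XOO/XOX/..X]-1* (2,0)[XOO/.OX/X.X]-1 (2,1)[XOO/.OX/.XX]-1
p5 O@[XOO/XOX/..X]: (2,0)[XOO/XOX/O.X]+1* (2,1)[XOO/XOX/.OX]-1
p6 X@[XOO/XOX/O.X] terminal -1; root [.../.OX/..X] d6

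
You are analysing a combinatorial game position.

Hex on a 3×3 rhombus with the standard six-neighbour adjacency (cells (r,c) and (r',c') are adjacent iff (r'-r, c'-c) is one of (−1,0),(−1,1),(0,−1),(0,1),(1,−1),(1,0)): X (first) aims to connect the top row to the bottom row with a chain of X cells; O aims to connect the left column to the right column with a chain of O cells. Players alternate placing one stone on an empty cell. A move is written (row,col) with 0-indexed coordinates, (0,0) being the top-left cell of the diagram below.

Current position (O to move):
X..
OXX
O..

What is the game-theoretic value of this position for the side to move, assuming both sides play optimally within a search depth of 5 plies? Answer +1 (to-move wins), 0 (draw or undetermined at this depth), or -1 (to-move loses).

[X../OXX/O..] O move#1: (0,1):-1/XO./OXX/O..*, (0,2):-1/X.O/OXX/O.., (2,1):-1/X../OXX/OO., (2,2):-1/X../OXX/O.O
[XO./OXX/O..] X move#2: (0,2):+1/XOX/OXX/O..*, (2,1):-1/XO./OXX/OX., (2,2):-1/XO./OXX/O.X
[XOX/OXX/O..] O move#3: (2,1):-1/XOX/OXX/OO.*, (2,2):-1/XOX/OXX/O.O
[XOX/OXX/OO.] X move#4: (2,2):+1/XOX/OXX/OOX*
[XOX/OXX/OOX] end (terminal -1, O#5); searched X../OXX/O.. to 5

value(X../OXX/O.., O) = -1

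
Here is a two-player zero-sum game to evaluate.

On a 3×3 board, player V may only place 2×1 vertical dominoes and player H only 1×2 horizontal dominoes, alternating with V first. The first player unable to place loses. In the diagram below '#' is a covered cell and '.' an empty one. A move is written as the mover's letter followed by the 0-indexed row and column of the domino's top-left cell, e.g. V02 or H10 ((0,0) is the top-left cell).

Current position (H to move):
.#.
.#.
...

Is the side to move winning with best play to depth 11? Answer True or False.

p1 H@[.#./.#./...]: H20[.#./.#./##.]-1* H21[.#./.#./.##]-1
p2 V@[.#./.#./##.]: V00[##./##./##.]+1* V02[.##/.##/##.]+1 V12[.#./.##/###]+1
p3 H@[##./##./##.] terminal -1; root [.#./.#./...] d11

H winning at [.#./.#./...]: False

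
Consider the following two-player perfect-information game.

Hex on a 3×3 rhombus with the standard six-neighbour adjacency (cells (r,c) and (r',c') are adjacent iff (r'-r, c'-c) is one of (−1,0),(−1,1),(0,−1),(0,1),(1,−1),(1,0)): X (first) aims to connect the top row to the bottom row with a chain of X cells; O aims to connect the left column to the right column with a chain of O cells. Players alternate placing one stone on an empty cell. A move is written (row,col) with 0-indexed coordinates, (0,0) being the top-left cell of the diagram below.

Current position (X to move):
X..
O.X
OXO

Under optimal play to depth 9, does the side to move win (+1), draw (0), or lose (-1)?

ply 1, X at X../O.X/OXO | (0,1)=+1→XX./O.X/OXO*; (0,2)=+1→X.X/O.X/OXO; (1,1)=+1→X../OXX/OXO
ply 2, O at XX./O.X/OXO | (0,2)=-1→XXO/O.X/OXO*; (1,1)=-1→XX./OOX/OXO
ply 3, X at XXO/O.X/OXO | (1,1)=+1→XXO/OXX/OXO*
ply 4: XXO/OXX/OXO is terminal -1 (O); from X../O.X/OXO depth 9

value(X../O.X/OXO, X) = +1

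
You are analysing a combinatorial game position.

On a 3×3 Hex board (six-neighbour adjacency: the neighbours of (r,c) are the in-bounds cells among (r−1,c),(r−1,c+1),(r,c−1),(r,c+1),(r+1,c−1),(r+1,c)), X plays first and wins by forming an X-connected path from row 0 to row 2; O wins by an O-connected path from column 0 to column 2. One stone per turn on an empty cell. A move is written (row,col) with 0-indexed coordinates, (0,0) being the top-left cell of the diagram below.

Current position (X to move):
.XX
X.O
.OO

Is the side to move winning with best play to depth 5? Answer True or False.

X winning at [.XX/X.O/.OO]: True

p1 X@[.XX/X.O/.OO]: (0,0)[XXX/X.O/.OO]-1 (1,1)[.XX/XXO/.OO]-1 (2,0)[.XX/X.O/XOO]+1*
p2 O@[.XX/X.O/XOO] terminal -1; root [.XX/X.O/.OO] d5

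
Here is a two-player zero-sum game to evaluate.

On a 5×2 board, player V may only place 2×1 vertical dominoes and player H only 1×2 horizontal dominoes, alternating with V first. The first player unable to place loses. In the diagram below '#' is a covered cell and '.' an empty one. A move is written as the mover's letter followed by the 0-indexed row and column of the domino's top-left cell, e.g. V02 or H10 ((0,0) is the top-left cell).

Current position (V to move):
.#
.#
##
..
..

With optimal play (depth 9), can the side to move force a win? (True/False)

ply 1, V at .#/.#/##/../.. | V00=-1→##/##/##/../..; V30=+1→.#/.#/##/#./#.*; V31=+1→.#/.#/##/.#/.#
ply 2: .#/.#/##/#./#. is terminal -1 (H); from .#/.#/##/../.. depth 9

V winning at [.#/.#/##/../..]: True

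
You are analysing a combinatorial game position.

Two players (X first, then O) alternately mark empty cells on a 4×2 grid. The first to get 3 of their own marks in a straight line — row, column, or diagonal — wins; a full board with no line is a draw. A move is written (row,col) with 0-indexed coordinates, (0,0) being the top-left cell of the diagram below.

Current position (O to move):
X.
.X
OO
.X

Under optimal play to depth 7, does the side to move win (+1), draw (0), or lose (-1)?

value(X./.X/OO/.X, O) = 0

[X./.X/OO/.X] O move#1: (0,1):+0/XO/.X/OO/.X*, (1,0):+0/X./OX/OO/.X, (3,0):+0/X./.X/OO/OX
[XO/.X/OO/.X] X move#2: (1,0):+0/XO/XX/OO/.X*, (3,0):+0/XO/.X/OO/XX
[XO/XX/OO/.X] O move#3: (3,0):+0/XO/XX/OO/OX*
[XO/XX/OO/OX] end (terminal +0, X#4); searched X./.X/OO/.X to 7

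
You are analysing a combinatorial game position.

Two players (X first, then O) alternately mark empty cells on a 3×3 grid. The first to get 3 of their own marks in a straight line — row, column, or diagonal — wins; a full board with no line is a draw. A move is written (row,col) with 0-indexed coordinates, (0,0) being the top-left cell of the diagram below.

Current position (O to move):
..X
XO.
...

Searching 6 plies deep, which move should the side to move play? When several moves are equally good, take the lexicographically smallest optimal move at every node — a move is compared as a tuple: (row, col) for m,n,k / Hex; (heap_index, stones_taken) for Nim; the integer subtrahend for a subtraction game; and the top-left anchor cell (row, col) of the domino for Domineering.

ply 1, O at ..X/XO./... | (0,0)=+0→O.X/XO./...*; (0,1)=+0→.OX/XO./...; (1,2)=-1→..X/XOO/...; (2,0)=+0→..X/XO./O..; (2,1)=+0→..X/XO./.O.; (2,2)=-1→..X/XO./..O
ply 2, X at O.X/XO./... | (0,1)=-1→OXX/XO./...; (1,2)=-1→O.X/XOX/...; (2,0)=-1→O.X/XO./X..; (2,1)=-1→O.X/XO./.X.; (2,2)=+0→O.X/XO./..X*
ply 3, O at O.X/XO./..X | (0,1)=-1→OOX/XO./..X; (1,2)=+0→O.X/XOO/..X*; (2,0)=-1→O.X/XO./O.X; (2,1)=-1→O.X/XO./.OX
ply 4, X at O.X/XOO/..X | (0,1)=+0→OXX/XOO/..X*; (2,0)=+0→O.X/XOO/X.X; (2,1)=+0→O.X/XOO/.XX
ply 5, O at OXX/XOO/..X | (2,0)=+0→OXX/XOO/O.X*; (2,1)=+0→OXX/XOO/.OX
ply 6, X at OXX/XOO/O.X | (2,1)=+0→OXX/XOO/OXX*
ply 7: OXX/XOO/OXX is terminal +0 (O); from ..X/XO./... depth 6

O's best at [..X/XO./...]: (0,0)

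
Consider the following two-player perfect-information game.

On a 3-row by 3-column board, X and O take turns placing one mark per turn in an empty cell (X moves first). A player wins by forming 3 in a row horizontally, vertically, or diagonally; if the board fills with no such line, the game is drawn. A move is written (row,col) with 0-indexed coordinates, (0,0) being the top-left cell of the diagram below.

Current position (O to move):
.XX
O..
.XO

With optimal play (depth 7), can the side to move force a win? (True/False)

p1 O@[.XX/O../.XO]: (0,0)[OXX/O../.XO]-1* (1,1)[.XX/OO./.XO]-1 (1,2)[.XX/O.O/.XO]-1 (2,0)[.XX/O../OXO]-1
p2 X@[OXX/O../.XO]: (1,1)[OXX/OX./.XO]+1* (1,2)[OXX/O.X/.XO]-1 (2,0)[OXX/O../XXO]-1
p3 O@[OXX/OX./.XO] terminal -1; root [.XX/O../.XO] d7

O winning at [.XX/O../.XO]: False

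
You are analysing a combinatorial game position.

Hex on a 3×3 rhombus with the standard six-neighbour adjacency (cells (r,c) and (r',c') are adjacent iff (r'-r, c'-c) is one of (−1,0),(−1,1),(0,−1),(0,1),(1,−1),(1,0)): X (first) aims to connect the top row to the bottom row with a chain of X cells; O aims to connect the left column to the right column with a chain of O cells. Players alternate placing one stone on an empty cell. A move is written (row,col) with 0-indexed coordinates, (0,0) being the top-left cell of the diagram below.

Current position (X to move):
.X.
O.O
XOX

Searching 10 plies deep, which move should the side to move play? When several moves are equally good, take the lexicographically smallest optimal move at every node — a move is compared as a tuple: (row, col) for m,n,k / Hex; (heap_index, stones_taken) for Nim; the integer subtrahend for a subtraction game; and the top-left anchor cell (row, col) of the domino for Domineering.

[.X./O.O/XOX] X move#1: (0,0):-1/XX./O.O/XOX, (0,2):-1/.XX/O.O/XOX, (1,1):+1/.X./OXO/XOX*
[.X./OXO/XOX] end (terminal -1, O#2); searched .X./O.O/XOX to 10

X's best at [.X./O.O/XOX]: (1,1)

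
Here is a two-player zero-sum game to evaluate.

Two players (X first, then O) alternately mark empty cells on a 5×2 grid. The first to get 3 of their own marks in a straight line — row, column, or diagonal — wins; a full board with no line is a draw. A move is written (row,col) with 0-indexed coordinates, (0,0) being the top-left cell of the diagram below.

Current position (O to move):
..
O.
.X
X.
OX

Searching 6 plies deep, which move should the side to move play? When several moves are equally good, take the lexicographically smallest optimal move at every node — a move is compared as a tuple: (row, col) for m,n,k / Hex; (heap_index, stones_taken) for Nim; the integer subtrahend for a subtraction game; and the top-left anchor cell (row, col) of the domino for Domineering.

p1 O@[../O./.X/X./OX]: (0,0)[O./O./.X/X./OX]-1 (0,1)[.O/O./.X/X./OX]-1 (1,1)[../OO/.X/X./OX]-1 (2,0)[../O./OX/X./OX]-1 (3,1)[../O./.X/XO/OX]+0*
p2 X@[../O./.X/XO/OX]: (0,0)[X./O./.X/XO/OX]+0* (0,1)[.X/O./.X/XO/OX]+0 (1,1)[../OX/.X/XO/OX]+0 (2,0)[../O./XX/XO/OX]+0
p3 O@[X./O./.X/XO/OX]: (0,1)[XO/O./.X/XO/OX]+0* (1,1)[X./OO/.X/XO/OX]+0 (2,0)[X./O./OX/XO/OX]+0
p4 X@[XO/O./.X/XO/OX]: (1,1)[XO/OX/.X/XO/OX]+0* (2,0)[XO/O./XX/XO/OX]+0
p5 O@[XO/OX/.X/XO/OX]: (2,0)[XO/OX/OX/XO/OX]+0*
p6 X@[XO/OX/OX/XO/OX] terminal +0; root [../O./.X/X./OX] d6

O's best at [../O./.X/X./OX]: (3,1)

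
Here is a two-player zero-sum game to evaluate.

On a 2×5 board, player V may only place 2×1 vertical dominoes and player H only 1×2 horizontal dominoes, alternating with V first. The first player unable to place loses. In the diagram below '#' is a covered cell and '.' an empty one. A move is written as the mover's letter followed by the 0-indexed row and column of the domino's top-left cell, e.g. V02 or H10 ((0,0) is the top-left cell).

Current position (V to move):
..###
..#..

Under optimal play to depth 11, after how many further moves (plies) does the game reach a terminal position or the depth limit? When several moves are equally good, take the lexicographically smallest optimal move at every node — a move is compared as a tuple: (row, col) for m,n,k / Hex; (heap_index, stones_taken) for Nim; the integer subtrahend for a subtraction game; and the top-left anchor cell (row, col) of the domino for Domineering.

[..###/..#..] V move#1: V00:+1/#.###/#.#..*, V01:+1/.####/.##..
[#.###/#.#..] H move#2: H13:-1/#.###/#.###*
[#.###/#.###] V move#3: V01:+1/#####/#####*
[#####/#####] end (terminal -1, H#4); searched ..###/..#.. to 11

PV length from [..###/..#..]: 3 plies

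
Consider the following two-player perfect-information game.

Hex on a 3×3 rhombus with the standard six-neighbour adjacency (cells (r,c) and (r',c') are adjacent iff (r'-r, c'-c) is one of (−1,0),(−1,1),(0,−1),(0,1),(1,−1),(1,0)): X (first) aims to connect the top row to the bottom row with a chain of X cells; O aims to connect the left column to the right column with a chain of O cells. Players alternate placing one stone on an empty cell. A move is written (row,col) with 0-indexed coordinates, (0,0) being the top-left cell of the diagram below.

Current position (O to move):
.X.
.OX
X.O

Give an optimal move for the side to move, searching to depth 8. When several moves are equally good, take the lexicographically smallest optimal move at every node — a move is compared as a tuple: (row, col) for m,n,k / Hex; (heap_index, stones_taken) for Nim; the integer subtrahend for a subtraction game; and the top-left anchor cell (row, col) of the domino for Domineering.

O's best at [.X./.OX/X.O]: (1,0)

ply 1, O at .X./.OX/X.O | (0,0)=-1→OX./.OX/X.O; (0,2)=-1→.XO/.OX/X.O; (1,0)=+1→.X./OOX/X.O*; (2,1)=-1→.X./.OX/XOO
ply 2, X at .X./OOX/X.O | (0,0)=-1→XX./OOX/X.O*; (0,2)=-1→.XX/OOX/X.O; (2,1)=-1→.X./OOX/XXO
ply 3, O at XX./OOX/X.O | (0,2)=+1→XXO/OOX/X.O*; (2,1)=+1→XX./OOX/XOO
ply 4: XXO/OOX/X.O is terminal -1 (X); from .X./.OX/X.O depth 8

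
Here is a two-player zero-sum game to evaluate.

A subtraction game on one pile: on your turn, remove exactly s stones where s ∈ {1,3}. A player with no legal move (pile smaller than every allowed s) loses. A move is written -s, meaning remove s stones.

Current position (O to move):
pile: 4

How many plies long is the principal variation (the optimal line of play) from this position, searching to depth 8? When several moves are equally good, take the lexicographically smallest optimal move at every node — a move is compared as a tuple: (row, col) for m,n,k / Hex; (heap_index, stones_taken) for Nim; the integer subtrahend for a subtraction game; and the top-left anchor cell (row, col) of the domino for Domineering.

PV length from [4]: 4 plies

ply 1, O at 4 | -1=-1→3*; -3=-1→1
ply 2, X at 3 | -1=+1→2*; -3=+1→0
ply 3, O at 2 | -1=-1→1*
ply 4, X at 1 | -1=+1→0*
ply 5: 0 is terminal -1 (O); from 4 depth 8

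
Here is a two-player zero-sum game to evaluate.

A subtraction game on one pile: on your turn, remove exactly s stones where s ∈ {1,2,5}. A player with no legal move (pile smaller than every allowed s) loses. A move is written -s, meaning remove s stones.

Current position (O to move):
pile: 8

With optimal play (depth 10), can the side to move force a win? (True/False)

O winning at [8]: True

p1 O@[8]: -1[7]-1 -2[6]+1* -5[3]+1
p2 X@[6]: -1[5]-1* -2[4]-1 -5[1]-1
p3 O@[5]: -1[4]-1 -2[3]+1* -5[0]+1
p4 X@[3]: -1[2]-1* -2[1]-1
p5 O@[2]: -1[1]-1 -2[0]+1*
p6 X@[0] terminal -1; root [8] d10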